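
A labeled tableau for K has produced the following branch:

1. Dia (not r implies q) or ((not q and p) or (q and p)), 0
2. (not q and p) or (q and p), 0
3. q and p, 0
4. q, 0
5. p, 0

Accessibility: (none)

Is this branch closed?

There is no literal clash: for every atom and world, at most one sign appears.

Not closed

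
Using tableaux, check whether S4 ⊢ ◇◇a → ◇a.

Valid in S4

Tableau for the negation ¬(◇◇a → ◇a):
1. ¬(◇◇a → ◇a), 0
2. ◇◇a, 0   [¬→-rule on 1]
3. ¬◇a, 0   [¬→-rule on 1]
4. ¬a, 0   [¬◇-rule on 3 via 0R0]
5. ◇a, 1   [◇-rule on 2: fresh world 1, 0R1]
6. ¬a, 1   [¬◇-rule on 3 via 0R1]
7. a, 2   [◇-rule on 5: fresh world 2, 1R2]
8. ¬a, 2   [¬◇-rule on 3 via 0R2]
Accessibility: 0R0, 0R1, 0R2, 1R1, 1R2, 2R2
Branch closes: a and ¬a both at 2.
Every branch of the negation's tableau closes; the branch above is one of them.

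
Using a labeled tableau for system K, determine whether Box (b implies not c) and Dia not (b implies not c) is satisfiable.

Unsatisfiable (every branch closes)

1. Box (b implies not c) and Dia not (b implies not c), u
2. Box (b implies not c), u
3. Dia not (b implies not c), u
4. not (b implies not c), v
5. b, v
6. c, v
7. b implies not c, v
8. not c, v
Accessibility: uRv
Branch closes: c and not c both at v.
(One branch shown.) All branches close.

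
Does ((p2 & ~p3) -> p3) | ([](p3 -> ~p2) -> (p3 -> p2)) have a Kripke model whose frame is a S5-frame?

Yes, satisfiable

1. ((p2 & ~p3) -> p3) | ([](p3 -> ~p2) -> (p3 -> p2)), w0
2. [](p3 -> ~p2) -> (p3 -> p2), w0
3. p3 -> p2, w0
4. p2, w0
Accessibility: w0Rw0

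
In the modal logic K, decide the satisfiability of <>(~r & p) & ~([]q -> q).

1. <>(~r & p) & ~([]q -> q), 0
2. <>(~r & p), 0
3. ~([]q -> q), 0
4. []q, 0
5. ~q, 0
6. ~r & p, 1
7. ~r, 1
8. p, 1
9. q, 1
Accessibility: 0R1

Satisfiable (open branch found)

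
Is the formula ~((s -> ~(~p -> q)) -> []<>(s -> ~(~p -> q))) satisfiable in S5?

No, unsatisfiable

1. ~((s -> ~(~p -> q)) -> []<>(s -> ~(~p -> q))), u
2. s -> ~(~p -> q), u
3. ~[]<>(s -> ~(~p -> q)), u
4. ~(~p -> q), u
5. ~p, u
6. ~q, u
7. ~<>(s -> ~(~p -> q)), v
8. ~(s -> ~(~p -> q)), u
9. s, u
10. ~p -> q, u
11. ~(s -> ~(~p -> q)), v
12. s, v
13. ~p -> q, v
14. q, u
Accessibility: uRu, uRv, vRu, vRv
Branch closes: q and ~q both at u.
Every branch closes; the branch above is one of them.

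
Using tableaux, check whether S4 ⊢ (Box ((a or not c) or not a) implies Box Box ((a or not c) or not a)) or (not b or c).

Valid

Tableau for the negation not ((Box ((a or not c) or not a) implies Box Box ((a or not c) or not a)) or (not b or c)):
1. not ((Box ((a or not c) or not a) implies Box Box ((a or not c) or not a)) or (not b or c)), u
2. not (Box ((a or not c) or not a) implies Box Box ((a or not c) or not a)), u
3. not (not b or c), u
4. Box ((a or not c) or not a), u
5. not Box Box ((a or not c) or not a), u
6. b, u
7. not c, u
8. (a or not c) or not a, u
9. a or not c, u
10. not Box ((a or not c) or not a), v
11. (a or not c) or not a, v
12. a or not c, v
13. not c, v
14. not ((a or not c) or not a), w
15. not (a or not c), w
16. a, w
17. not a, w
18. c, w
Accessibility: uRu, uRv, uRw, vRv, vRw, wRw
Branch closes: a and not a both at w.
Every branch of the negation's tableau closes; the branch above is one of them.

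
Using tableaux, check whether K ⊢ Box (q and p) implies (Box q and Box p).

Tableau for the negation not (Box (q and p) implies (Box q and Box p)):
1. not (Box (q and p) implies (Box q and Box p)), w0
2. Box (q and p), w0
3. not (Box q and Box p), w0
4. not Box p, w0
5. not p, w1
6. q and p, w1
7. q, w1
8. p, w1
Accessibility: w0Rw1
Branch closes: p and not p both at w1.
All branches of the negation close; one closing branch shown above.

Yes, valid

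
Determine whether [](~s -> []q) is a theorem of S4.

Tableau for the negation ~[](~s -> []q):
1. ~[](~s -> []q), w0
2. ~(~s -> []q), w1
3. ~s, w1
4. ~[]q, w1
5. ~q, w2
Accessibility: w0Rw0, w0Rw1, w0Rw2, w1Rw1, w1Rw2, w2Rw2
The negation has an open branch (countermodel exists).

No, not valid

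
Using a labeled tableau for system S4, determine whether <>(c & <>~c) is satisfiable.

1. <>(c & <>~c), u
2. c & <>~c, v   [<>-rule on 1: fresh world v, uRv]
3. c, v   [&-rule on 2]
4. <>~c, v   [&-rule on 2]
5. ~c, w   [<>-rule on 4: fresh world w, vRw]
Accessibility: uRu, uRv, uRw, vRv, vRw, wRw

Satisfiable (open branch found)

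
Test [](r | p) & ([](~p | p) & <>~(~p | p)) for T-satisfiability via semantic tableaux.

Unsatisfiable (every branch closes)

1. [](r | p) & ([](~p | p) & <>~(~p | p)), 0
2. [](r | p), 0   [&-rule on 1]
3. [](~p | p) & <>~(~p | p), 0   [&-rule on 1]
4. [](~p | p), 0   [&-rule on 3]
5. <>~(~p | p), 0   [&-rule on 3]
6. r | p, 0   [[]-rule on 2 via 0R0]
7. ~p | p, 0   [[]-rule on 4 via 0R0]
8. p, 0   [|-rule on 6 (branches; this branch)]
9. ~(~p | p), 1   [<>-rule on 5: fresh world 1, 0R1]
10. p, 1   [~|-rule on 9]
11. ~p, 1   [~|-rule on 9]
Accessibility: 0R0, 0R1, 1R1
Branch closes: p and ~p both at 1.
Every branch closes; the branch above is one of them.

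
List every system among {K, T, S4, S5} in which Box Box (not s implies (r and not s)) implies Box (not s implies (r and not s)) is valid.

T, S4, S5

K-tableau for the negation not (Box Box (not s implies (r and not s)) implies Box (not s implies (r and not s))):
1. not (Box Box (not s implies (r and not s)) implies Box (not s implies (r and not s))), w0
2. Box Box (not s implies (r and not s)), w0   [neg-implies-rule on 1]
3. not Box (not s implies (r and not s)), w0   [neg-implies-rule on 1]
4. not (not s implies (r and not s)), w1   [neg-Box-rule on 3: fresh world w1, w0Rw1]
5. not s, w1   [neg-implies-rule on 4]
6. not (r and not s), w1   [neg-implies-rule on 4]
7. Box (not s implies (r and not s)), w1   [Box-rule on 2 via w0Rw1]
8. not r, w1   [neg-and-rule on 6 (branches; this branch)]
Accessibility: w0Rw1
Complete open branch: countermodel on a K-frame, so not valid in K.
T-tableau for the negation not (Box Box (not s implies (r and not s)) implies Box (not s implies (r and not s))):
1. not (Box Box (not s implies (r and not s)) implies Box (not s implies (r and not s))), w0
2. Box Box (not s implies (r and not s)), w0   [neg-implies-rule on 1]
3. not Box (not s implies (r and not s)), w0   [neg-implies-rule on 1]
4. Box (not s implies (r and not s)), w0   [Box-rule on 2 via w0Rw0]
5. not s implies (r and not s), w0   [Box-rule on 4 via w0Rw0]
6. r and not s, w0   [implies-rule on 5 (branches; this branch)]
7. r, w0   [and-rule on 6]
8. not s, w0   [and-rule on 6]
9. not (not s implies (r and not s)), w1   [neg-Box-rule on 3: fresh world w1, w0Rw1]
10. not s, w1   [neg-implies-rule on 9]
11. not (r and not s), w1   [neg-implies-rule on 9]
12. Box (not s implies (r and not s)), w1   [Box-rule on 2 via w0Rw1]
13. not s implies (r and not s), w1   [Box-rule on 4 via w0Rw1]
14. not r, w1   [neg-and-rule on 11 (branches; this branch)]
15. r and not s, w1   [implies-rule on 13 (branches; this branch)]
16. r, w1   [and-rule on 15]
Accessibility: w0Rw0, w0Rw1, w1Rw1
Branch closes: r and not r both at w1.
Every branch closes (one shown): valid in T, hence also in S4, S5 (every theorem of T is a theorem of S4 and S5).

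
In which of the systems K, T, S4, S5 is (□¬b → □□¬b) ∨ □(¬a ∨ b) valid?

S4, S5

T-tableau for the negation ¬((□¬b → □□¬b) ∨ □(¬a ∨ b)):
1. ¬((□¬b → □□¬b) ∨ □(¬a ∨ b)), u
2. ¬(□¬b → □□¬b), u   [¬∨-rule on 1]
3. ¬□(¬a ∨ b), u   [¬∨-rule on 1]
4. □¬b, u   [¬→-rule on 2]
5. ¬□□¬b, u   [¬→-rule on 2]
6. ¬b, u   [□-rule on 4 via uRu]
7. ¬(¬a ∨ b), v   [¬□-rule on 3: fresh world v, uRv]
8. a, v   [¬∨-rule on 7]
9. ¬b, v   [¬∨-rule on 7]
10. ¬□¬b, w   [¬□-rule on 5: fresh world w, uRw]
11. ¬b, w   [□-rule on 4 via uRw]
12. b, x   [¬□-rule on 10: fresh world x, wRx]
Accessibility: uRu, uRv, uRw, vRv, wRw, wRx, xRx
Complete open branch: countermodel on a T-frame, so not valid in T, nor in K (the same frame is also a K-frame).
S4-tableau for the negation ¬((□¬b → □□¬b) ∨ □(¬a ∨ b)):
1. ¬((□¬b → □□¬b) ∨ □(¬a ∨ b)), u
2. ¬(□¬b → □□¬b), u   [¬∨-rule on 1]
3. ¬□(¬a ∨ b), u   [¬∨-rule on 1]
4. □¬b, u   [¬→-rule on 2]
5. ¬□□¬b, u   [¬→-rule on 2]
6. ¬b, u   [□-rule on 4 via uRu]
7. ¬(¬a ∨ b), v   [¬□-rule on 3: fresh world v, uRv]
8. a, v   [¬∨-rule on 7]
9. ¬b, v   [¬∨-rule on 7]
10. ¬□¬b, w   [¬□-rule on 5: fresh world w, uRw]
11. ¬b, w   [□-rule on 4 via uRw]
12. b, x   [¬□-rule on 10: fresh world x, wRx]
13. ¬b, x   [□-rule on 4 via uRx]
Accessibility: uRu, uRv, uRw, uRx, vRv, wRw, wRx, xRx
Branch closes: b and ¬b both at x.
Every branch closes (one shown): valid in S4, hence also in S5 (every theorem of S4 is a theorem of S5).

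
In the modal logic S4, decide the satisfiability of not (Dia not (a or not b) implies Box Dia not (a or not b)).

1. not (Dia not (a or not b) implies Box Dia not (a or not b)), w0
2. Dia not (a or not b), w0
3. not Box Dia not (a or not b), w0
4. not (a or not b), w1
5. not a, w1
6. b, w1
7. not Dia not (a or not b), w2
8. a or not b, w2
9. not b, w2
Accessibility: w0Rw0, w0Rw1, w0Rw2, w1Rw1, w2Rw2

Satisfiable (open branch found)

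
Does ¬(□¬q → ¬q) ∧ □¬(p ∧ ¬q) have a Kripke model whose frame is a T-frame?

No, unsatisfiable

1. ¬(□¬q → ¬q) ∧ □¬(p ∧ ¬q), u
2. ¬(□¬q → ¬q), u   [∧-rule on 1]
3. □¬(p ∧ ¬q), u   [∧-rule on 1]
4. □¬q, u   [¬→-rule on 2]
5. q, u   [¬→-rule on 2]
6. ¬(p ∧ ¬q), u   [□-rule on 3 via uRu]
7. ¬q, u   [□-rule on 4 via uRu]
Accessibility: uRu
Branch closes: q and ¬q both at u.
(One branch shown.) All branches close.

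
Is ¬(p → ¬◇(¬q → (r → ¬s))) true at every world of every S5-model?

Tableau for the negation p → ¬◇(¬q → (r → ¬s)):
1. p → ¬◇(¬q → (r → ¬s)), 0
2. ¬◇(¬q → (r → ¬s)), 0
3. ¬(¬q → (r → ¬s)), 0
4. ¬q, 0
5. ¬(r → ¬s), 0
6. r, 0
7. s, 0
Accessibility: 0R0
The negation has an open branch (countermodel exists).

Not valid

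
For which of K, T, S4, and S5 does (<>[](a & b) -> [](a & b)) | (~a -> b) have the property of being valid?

S5-tableau for the negation ~((<>[](a & b) -> [](a & b)) | (~a -> b)):
1. ~((<>[](a & b) -> [](a & b)) | (~a -> b)), u
2. ~(<>[](a & b) -> [](a & b)), u
3. ~(~a -> b), u
4. <>[](a & b), u
5. ~[](a & b), u
6. ~a, u
7. ~b, u
8. [](a & b), v
9. a & b, u
10. a, u
11. b, u
Accessibility: uRu, uRv, vRu, vRv
Branch closes: a and ~a both at u.
Every branch closes (one shown): valid in S5.
S4-tableau for the negation ~((<>[](a & b) -> [](a & b)) | (~a -> b)):
1. ~((<>[](a & b) -> [](a & b)) | (~a -> b)), u
2. ~(<>[](a & b) -> [](a & b)), u
3. ~(~a -> b), u
4. <>[](a & b), u
5. ~[](a & b), u
6. ~a, u
7. ~b, u
8. [](a & b), v
9. a & b, v
10. a, v
11. b, v
12. ~(a & b), w
13. ~b, w
Accessibility: uRu, uRv, uRw, vRv, wRw
Complete open branch: countermodel on an S4-frame, so not valid in S4, nor in K, T (the same frame is also a K-frame and a T-frame).

S5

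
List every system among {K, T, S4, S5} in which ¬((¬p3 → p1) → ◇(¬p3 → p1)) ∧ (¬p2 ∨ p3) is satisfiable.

K-tableau for the formula:
1. ¬((¬p3 → p1) → ◇(¬p3 → p1)) ∧ (¬p2 ∨ p3), w0
2. ¬((¬p3 → p1) → ◇(¬p3 → p1)), w0
3. ¬p2 ∨ p3, w0
4. ¬p3 → p1, w0
5. ¬◇(¬p3 → p1), w0
6. p3, w0
7. p1, w0
Complete open branch: satisfiable in K.
T-tableau for the formula:
1. ¬((¬p3 → p1) → ◇(¬p3 → p1)) ∧ (¬p2 ∨ p3), w0
2. ¬((¬p3 → p1) → ◇(¬p3 → p1)), w0
3. ¬p2 ∨ p3, w0
4. ¬p3 → p1, w0
5. ¬◇(¬p3 → p1), w0
6. ¬(¬p3 → p1), w0
7. ¬p3, w0
8. ¬p1, w0
9. ¬p2, w0
10. p1, w0
Accessibility: w0Rw0
Branch closes: p1 and ¬p1 both at w0.
Every branch closes (one shown): unsatisfiable in T, hence also in S4, S5 (every S4/S5-frame is a T-frame).

K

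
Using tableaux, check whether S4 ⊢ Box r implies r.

Valid in S4

Tableau for the negation not (Box r implies r):
1. not (Box r implies r), u
2. Box r, u
3. not r, u
4. r, u
Accessibility: uRu
Branch closes: r and not r both at u.
Every branch of the negation's tableau closes; the branch above is one of them.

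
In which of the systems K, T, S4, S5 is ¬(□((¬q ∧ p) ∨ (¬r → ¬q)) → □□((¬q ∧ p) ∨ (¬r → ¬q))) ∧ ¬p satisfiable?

K, T

T-tableau for the formula:
1. ¬(□((¬q ∧ p) ∨ (¬r → ¬q)) → □□((¬q ∧ p) ∨ (¬r → ¬q))) ∧ ¬p, w0
2. ¬(□((¬q ∧ p) ∨ (¬r → ¬q)) → □□((¬q ∧ p) ∨ (¬r → ¬q))), w0   [∧-rule on 1]
3. ¬p, w0   [∧-rule on 1]
4. □((¬q ∧ p) ∨ (¬r → ¬q)), w0   [¬→-rule on 2]
5. ¬□□((¬q ∧ p) ∨ (¬r → ¬q)), w0   [¬→-rule on 2]
6. (¬q ∧ p) ∨ (¬r → ¬q), w0   [□-rule on 4 via w0Rw0]
7. ¬r → ¬q, w0   [∨-rule on 6 (branches; this branch)]
8. ¬q, w0   [→-rule on 7 (branches; this branch)]
9. ¬□((¬q ∧ p) ∨ (¬r → ¬q)), w1   [¬□-rule on 5: fresh world w1, w0Rw1]
10. (¬q ∧ p) ∨ (¬r → ¬q), w1   [□-rule on 4 via w0Rw1]
11. ¬r → ¬q, w1   [∨-rule on 10 (branches; this branch)]
12. ¬q, w1   [→-rule on 11 (branches; this branch)]
13. ¬((¬q ∧ p) ∨ (¬r → ¬q)), w2   [¬□-rule on 9: fresh world w2, w1Rw2]
14. ¬(¬q ∧ p), w2   [¬∨-rule on 13]
15. ¬(¬r → ¬q), w2   [¬∨-rule on 13]
16. ¬r, w2   [¬→-rule on 15]
17. q, w2   [¬→-rule on 15]
18. ¬p, w2   [¬∧-rule on 14 (branches; this branch)]
Accessibility: w0Rw0, w0Rw1, w1Rw1, w1Rw2, w2Rw2
Complete open branch: satisfiable in T, hence also in K (this T-model is also a K-model).
S4-tableau for the formula:
1. ¬(□((¬q ∧ p) ∨ (¬r → ¬q)) → □□((¬q ∧ p) ∨ (¬r → ¬q))) ∧ ¬p, w0
2. ¬(□((¬q ∧ p) ∨ (¬r → ¬q)) → □□((¬q ∧ p) ∨ (¬r → ¬q))), w0   [∧-rule on 1]
3. ¬p, w0   [∧-rule on 1]
4. □((¬q ∧ p) ∨ (¬r → ¬q)), w0   [¬→-rule on 2]
5. ¬□□((¬q ∧ p) ∨ (¬r → ¬q)), w0   [¬→-rule on 2]
6. (¬q ∧ p) ∨ (¬r → ¬q), w0   [□-rule on 4 via w0Rw0]
7. ¬r → ¬q, w0   [∨-rule on 6 (branches; this branch)]
8. ¬q, w0   [→-rule on 7 (branches; this branch)]
9. ¬□((¬q ∧ p) ∨ (¬r → ¬q)), w1   [¬□-rule on 5: fresh world w1, w0Rw1]
10. (¬q ∧ p) ∨ (¬r → ¬q), w1   [□-rule on 4 via w0Rw1]
11. ¬r → ¬q, w1   [∨-rule on 10 (branches; this branch)]
12. ¬q, w1   [→-rule on 11 (branches; this branch)]
13. ¬((¬q ∧ p) ∨ (¬r → ¬q)), w2   [¬□-rule on 9: fresh world w2, w1Rw2]
14. ¬(¬q ∧ p), w2   [¬∨-rule on 13]
15. ¬(¬r → ¬q), w2   [¬∨-rule on 13]
16. ¬r, w2   [¬→-rule on 15]
17. q, w2   [¬→-rule on 15]
18. (¬q ∧ p) ∨ (¬r → ¬q), w2   [□-rule on 4 via w0Rw2]
19. ¬p, w2   [¬∧-rule on 14 (branches; this branch)]
20. ¬r → ¬q, w2   [∨-rule on 18 (branches; this branch)]
21. ¬q, w2   [→-rule on 20 (branches; this branch)]
Accessibility: w0Rw0, w0Rw1, w0Rw2, w1Rw1, w1Rw2, w2Rw2
Branch closes: q and ¬q both at w2.
Every branch closes (one shown): unsatisfiable in S4, hence also in S5 (every S5-frame is an S4-frame).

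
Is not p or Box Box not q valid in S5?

Tableau for the negation not (not p or Box Box not q):
1. not (not p or Box Box not q), u
2. p, u   [neg-or-rule on 1]
3. not Box Box not q, u   [neg-or-rule on 1]
4. not Box not q, v   [neg-Box-rule on 3: fresh world v, uRv]
5. q, w   [neg-Box-rule on 4: fresh world w, vRw]
Accessibility: uRu, uRv, uRw, vRu, vRv, vRw, wRu, wRv, wRw
The negation has an open branch (countermodel exists).

Invalid (countermodel exists)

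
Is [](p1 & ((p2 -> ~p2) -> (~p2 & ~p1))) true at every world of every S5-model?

Not valid

Tableau for the negation ~[](p1 & ((p2 -> ~p2) -> (~p2 & ~p1))):
1. ~[](p1 & ((p2 -> ~p2) -> (~p2 & ~p1))), w0
2. ~(p1 & ((p2 -> ~p2) -> (~p2 & ~p1))), w1
3. ~((p2 -> ~p2) -> (~p2 & ~p1)), w1
4. p2 -> ~p2, w1
5. ~(~p2 & ~p1), w1
6. ~p2, w1
7. p1, w1
Accessibility: w0Rw0, w0Rw1, w1Rw0, w1Rw1
The negation has an open branch (countermodel exists).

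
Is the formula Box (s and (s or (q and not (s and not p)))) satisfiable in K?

1. Box (s and (s or (q and not (s and not p)))), w0

Satisfiable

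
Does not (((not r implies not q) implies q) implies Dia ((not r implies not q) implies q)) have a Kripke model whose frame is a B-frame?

1. not (((not r implies not q) implies q) implies Dia ((not r implies not q) implies q)), w0
2. (not r implies not q) implies q, w0
3. not Dia ((not r implies not q) implies q), w0
4. not ((not r implies not q) implies q), w0
5. not r implies not q, w0
6. not q, w0
7. not (not r implies not q), w0
8. not r, w0
9. q, w0
Accessibility: w0Rw0
Branch closes: q and not q both at w0.
(One branch shown.) All branches close.

No, unsatisfiable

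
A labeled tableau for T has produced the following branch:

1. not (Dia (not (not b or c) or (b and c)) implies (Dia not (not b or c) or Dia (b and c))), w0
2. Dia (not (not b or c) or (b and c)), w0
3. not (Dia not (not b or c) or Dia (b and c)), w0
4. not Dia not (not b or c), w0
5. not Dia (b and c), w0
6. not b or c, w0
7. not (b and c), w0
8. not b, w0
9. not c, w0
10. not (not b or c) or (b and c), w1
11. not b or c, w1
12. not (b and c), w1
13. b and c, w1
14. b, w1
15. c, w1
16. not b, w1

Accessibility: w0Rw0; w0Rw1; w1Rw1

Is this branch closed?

Closed

Both b and not b appear at w1.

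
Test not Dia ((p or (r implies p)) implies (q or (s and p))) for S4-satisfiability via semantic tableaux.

1. not Dia ((p or (r implies p)) implies (q or (s and p))), 0
2. not ((p or (r implies p)) implies (q or (s and p))), 0
3. p or (r implies p), 0
4. not (q or (s and p)), 0
5. not q, 0
6. not (s and p), 0
7. r implies p, 0
8. not p, 0
9. not r, 0
Accessibility: 0R0

Satisfiable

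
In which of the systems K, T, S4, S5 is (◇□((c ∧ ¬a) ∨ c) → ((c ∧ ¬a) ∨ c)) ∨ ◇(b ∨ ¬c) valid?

T, S4, S5

K-tableau for the negation ¬((◇□((c ∧ ¬a) ∨ c) → ((c ∧ ¬a) ∨ c)) ∨ ◇(b ∨ ¬c)):
1. ¬((◇□((c ∧ ¬a) ∨ c) → ((c ∧ ¬a) ∨ c)) ∨ ◇(b ∨ ¬c)), 0
2. ¬(◇□((c ∧ ¬a) ∨ c) → ((c ∧ ¬a) ∨ c)), 0   [¬∨-rule on 1]
3. ¬◇(b ∨ ¬c), 0   [¬∨-rule on 1]
4. ◇□((c ∧ ¬a) ∨ c), 0   [¬→-rule on 2]
5. ¬((c ∧ ¬a) ∨ c), 0   [¬→-rule on 2]
6. ¬(c ∧ ¬a), 0   [¬∨-rule on 5]
7. ¬c, 0   [¬∨-rule on 5]
8. a, 0   [¬∧-rule on 6 (branches; this branch)]
9. □((c ∧ ¬a) ∨ c), 1   [◇-rule on 4: fresh world 1, 0R1]
10. ¬(b ∨ ¬c), 1   [¬◇-rule on 3 via 0R1]
11. ¬b, 1   [¬∨-rule on 10]
12. c, 1   [¬∨-rule on 10]
Accessibility: 0R1
Complete open branch: countermodel on a K-frame, so not valid in K.
T-tableau for the negation ¬((◇□((c ∧ ¬a) ∨ c) → ((c ∧ ¬a) ∨ c)) ∨ ◇(b ∨ ¬c)):
1. ¬((◇□((c ∧ ¬a) ∨ c) → ((c ∧ ¬a) ∨ c)) ∨ ◇(b ∨ ¬c)), 0
2. ¬(◇□((c ∧ ¬a) ∨ c) → ((c ∧ ¬a) ∨ c)), 0   [¬∨-rule on 1]
3. ¬◇(b ∨ ¬c), 0   [¬∨-rule on 1]
4. ◇□((c ∧ ¬a) ∨ c), 0   [¬→-rule on 2]
5. ¬((c ∧ ¬a) ∨ c), 0   [¬→-rule on 2]
6. ¬(c ∧ ¬a), 0   [¬∨-rule on 5]
7. ¬c, 0   [¬∨-rule on 5]
8. ¬(b ∨ ¬c), 0   [¬◇-rule on 3 via 0R0]
9. ¬b, 0   [¬∨-rule on 8]
10. c, 0   [¬∨-rule on 8]
Accessibility: 0R0
Branch closes: c and ¬c both at 0.
Every branch closes (one shown): valid in T, hence also in S4, S5 (every theorem of T is a theorem of S4 and S5).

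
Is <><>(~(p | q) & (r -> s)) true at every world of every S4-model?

No, not valid

Tableau for the negation ~<><>(~(p | q) & (r -> s)):
1. ~<><>(~(p | q) & (r -> s)), w0
2. ~<>(~(p | q) & (r -> s)), w0
3. ~(~(p | q) & (r -> s)), w0
4. ~(r -> s), w0
5. r, w0
6. ~s, w0
Accessibility: w0Rw0
The negation has an open branch (countermodel exists).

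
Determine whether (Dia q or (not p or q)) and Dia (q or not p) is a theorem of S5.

Tableau for the negation not ((Dia q or (not p or q)) and Dia (q or not p)):
1. not ((Dia q or (not p or q)) and Dia (q or not p)), 0
2. not Dia (q or not p), 0   [neg-and-rule on 1 (branches; this branch)]
3. not (q or not p), 0   [neg-Dia-rule on 2 via 0R0]
4. not q, 0   [neg-or-rule on 3]
5. p, 0   [neg-or-rule on 3]
Accessibility: 0R0
The negation has an open branch (countermodel exists).

No, not valid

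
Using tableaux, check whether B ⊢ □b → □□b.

Not valid

Tableau for the negation ¬(□b → □□b):
1. ¬(□b → □□b), u
2. □b, u
3. ¬□□b, u
4. b, u
5. ¬□b, v
6. b, v
7. ¬b, w
Accessibility: uRu, uRv, vRu, vRv, vRw, wRv, wRw
The negation has an open branch (countermodel exists).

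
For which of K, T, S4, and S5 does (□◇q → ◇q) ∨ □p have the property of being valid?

T-tableau for the negation ¬((□◇q → ◇q) ∨ □p):
1. ¬((□◇q → ◇q) ∨ □p), w0
2. ¬(□◇q → ◇q), w0
3. ¬□p, w0
4. □◇q, w0
5. ¬◇q, w0
6. ◇q, w0
7. ¬q, w0
8. ¬p, w1
9. ◇q, w1
10. ¬q, w1
11. q, w2
12. ◇q, w2
13. ¬q, w2
Accessibility: w0Rw0, w0Rw1, w0Rw2, w1Rw1, w2Rw2
Branch closes: q and ¬q both at w2.
Every branch closes (one shown): valid in T, hence also in S4, S5 (every theorem of T is a theorem of S4 and S5).
K-tableau for the negation ¬((□◇q → ◇q) ∨ □p):
1. ¬((□◇q → ◇q) ∨ □p), w0
2. ¬(□◇q → ◇q), w0
3. ¬□p, w0
4. □◇q, w0
5. ¬◇q, w0
6. ¬p, w1
7. ◇q, w1
8. ¬q, w1
9. q, w2
Accessibility: w0Rw1, w1Rw2
Complete open branch: countermodel on a K-frame, so not valid in K.

T, S4, S5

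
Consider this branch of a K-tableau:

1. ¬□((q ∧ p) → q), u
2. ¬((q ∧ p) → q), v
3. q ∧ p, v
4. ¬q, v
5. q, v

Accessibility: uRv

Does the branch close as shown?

Both q and ¬q appear at v.

Closed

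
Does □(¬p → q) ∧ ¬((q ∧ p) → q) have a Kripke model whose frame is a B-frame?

Unsatisfiable

1. □(¬p → q) ∧ ¬((q ∧ p) → q), u
2. □(¬p → q), u
3. ¬((q ∧ p) → q), u
4. q ∧ p, u
5. ¬q, u
6. q, u
7. p, u
Accessibility: uRu
Branch closes: q and ¬q both at u.
All branches of the tableau close; one closing branch shown above.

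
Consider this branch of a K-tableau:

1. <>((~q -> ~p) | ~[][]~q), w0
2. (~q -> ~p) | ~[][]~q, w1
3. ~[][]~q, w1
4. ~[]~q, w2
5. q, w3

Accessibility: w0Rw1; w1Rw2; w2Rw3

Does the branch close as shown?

Not closed

No world carries both an atom and its negation.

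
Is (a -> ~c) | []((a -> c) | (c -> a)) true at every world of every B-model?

Yes, valid

Tableau for the negation ~((a -> ~c) | []((a -> c) | (c -> a))):
1. ~((a -> ~c) | []((a -> c) | (c -> a))), 0
2. ~(a -> ~c), 0
3. ~[]((a -> c) | (c -> a)), 0
4. a, 0
5. c, 0
6. ~((a -> c) | (c -> a)), 1
7. ~(a -> c), 1
8. ~(c -> a), 1
9. a, 1
10. ~c, 1
11. c, 1
12. ~a, 1
Accessibility: 0R0, 0R1, 1R0, 1R1
Branch closes: c and ~c both at 1.
All branches of the negation close; one closing branch shown above.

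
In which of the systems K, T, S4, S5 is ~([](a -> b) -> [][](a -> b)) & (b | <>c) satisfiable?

K, T

T-tableau for the formula:
1. ~([](a -> b) -> [][](a -> b)) & (b | <>c), 0
2. ~([](a -> b) -> [][](a -> b)), 0
3. b | <>c, 0
4. [](a -> b), 0
5. ~[][](a -> b), 0
6. a -> b, 0
7. <>c, 0
8. b, 0
9. ~[](a -> b), 1
10. a -> b, 1
11. b, 1
12. c, 2
13. a -> b, 2
14. b, 2
15. ~(a -> b), 3
16. a, 3
17. ~b, 3
Accessibility: 0R0, 0R1, 0R2, 1R1, 1R3, 2R2, 3R3
Complete open branch: satisfiable in T, hence also in K (this T-model is also a K-model).
S4-tableau for the formula:
1. ~([](a -> b) -> [][](a -> b)) & (b | <>c), 0
2. ~([](a -> b) -> [][](a -> b)), 0
3. b | <>c, 0
4. [](a -> b), 0
5. ~[][](a -> b), 0
6. a -> b, 0
7. <>c, 0
8. b, 0
9. ~[](a -> b), 1
10. a -> b, 1
11. b, 1
12. c, 2
13. a -> b, 2
14. b, 2
15. ~(a -> b), 3
16. a, 3
17. ~b, 3
18. a -> b, 3
19. b, 3
Accessibility: 0R0, 0R1, 0R2, 0R3, 1R1, 1R3, 2R2, 3R3
Branch closes: b and ~b both at 3.
Every branch closes (one shown): unsatisfiable in S4, hence also in S5 (every S5-frame is an S4-frame).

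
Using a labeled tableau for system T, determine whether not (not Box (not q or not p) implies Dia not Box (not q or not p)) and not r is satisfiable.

1. not (not Box (not q or not p) implies Dia not Box (not q or not p)) and not r, u
2. not (not Box (not q or not p) implies Dia not Box (not q or not p)), u
3. not r, u
4. not Box (not q or not p), u
5. not Dia not Box (not q or not p), u
6. Box (not q or not p), u
7. not q or not p, u
8. not p, u
9. not (not q or not p), v
10. q, v
11. p, v
12. Box (not q or not p), v
13. not q or not p, v
14. not p, v
Accessibility: uRu, uRv, vRv
Branch closes: p and not p both at v.
(One branch shown.) All branches close.

Unsatisfiable (every branch closes)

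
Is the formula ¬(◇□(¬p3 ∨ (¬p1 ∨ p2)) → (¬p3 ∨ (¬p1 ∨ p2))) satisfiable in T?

Satisfiable

1. ¬(◇□(¬p3 ∨ (¬p1 ∨ p2)) → (¬p3 ∨ (¬p1 ∨ p2))), w0
2. ◇□(¬p3 ∨ (¬p1 ∨ p2)), w0
3. ¬(¬p3 ∨ (¬p1 ∨ p2)), w0
4. p3, w0
5. ¬(¬p1 ∨ p2), w0
6. p1, w0
7. ¬p2, w0
8. □(¬p3 ∨ (¬p1 ∨ p2)), w1
9. ¬p3 ∨ (¬p1 ∨ p2), w1
10. ¬p1 ∨ p2, w1
11. p2, w1
Accessibility: w0Rw0, w0Rw1, w1Rw1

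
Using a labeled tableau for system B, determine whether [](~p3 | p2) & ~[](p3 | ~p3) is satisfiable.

No, unsatisfiable

1. [](~p3 | p2) & ~[](p3 | ~p3), w0
2. [](~p3 | p2), w0   [&-rule on 1]
3. ~[](p3 | ~p3), w0   [&-rule on 1]
4. ~p3 | p2, w0   [[]-rule on 2 via w0Rw0]
5. p2, w0   [|-rule on 4 (branches; this branch)]
6. ~(p3 | ~p3), w1   [~[]-rule on 3: fresh world w1, w0Rw1]
7. ~p3, w1   [~|-rule on 6]
8. p3, w1   [~|-rule on 6]
Accessibility: w0Rw0, w0Rw1, w1Rw0, w1Rw1
Branch closes: p3 and ~p3 both at w1.
(One branch shown.) All branches close.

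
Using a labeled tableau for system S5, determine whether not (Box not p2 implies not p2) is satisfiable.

No, unsatisfiable

1. not (Box not p2 implies not p2), w0
2. Box not p2, w0   [neg-implies-rule on 1]
3. p2, w0   [neg-implies-rule on 1]
4. not p2, w0   [Box-rule on 2 via w0Rw0]
Accessibility: w0Rw0
Branch closes: p2 and not p2 both at w0.
Every branch closes; the branch above is one of them.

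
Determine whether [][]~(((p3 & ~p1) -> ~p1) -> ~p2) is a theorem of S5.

Tableau for the negation ~[][]~(((p3 & ~p1) -> ~p1) -> ~p2):
1. ~[][]~(((p3 & ~p1) -> ~p1) -> ~p2), u
2. ~[]~(((p3 & ~p1) -> ~p1) -> ~p2), v
3. ((p3 & ~p1) -> ~p1) -> ~p2, w
4. ~p2, w
Accessibility: uRu, uRv, uRw, vRu, vRv, vRw, wRu, wRv, wRw
The negation has an open branch (countermodel exists).

Not valid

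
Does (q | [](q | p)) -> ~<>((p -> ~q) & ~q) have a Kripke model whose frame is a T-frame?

1. (q | [](q | p)) -> ~<>((p -> ~q) & ~q), 0
2. ~<>((p -> ~q) & ~q), 0
3. ~((p -> ~q) & ~q), 0
4. q, 0
Accessibility: 0R0

Satisfiable (open branch found)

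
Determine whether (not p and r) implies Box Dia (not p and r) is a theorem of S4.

Tableau for the negation not ((not p and r) implies Box Dia (not p and r)):
1. not ((not p and r) implies Box Dia (not p and r)), w0
2. not p and r, w0   [neg-implies-rule on 1]
3. not Box Dia (not p and r), w0   [neg-implies-rule on 1]
4. not p, w0   [and-rule on 2]
5. r, w0   [and-rule on 2]
6. not Dia (not p and r), w1   [neg-Box-rule on 3: fresh world w1, w0Rw1]
7. not (not p and r), w1   [neg-Dia-rule on 6 via w1Rw1]
8. not r, w1   [neg-and-rule on 7 (branches; this branch)]
Accessibility: w0Rw0, w0Rw1, w1Rw1
The negation has an open branch (countermodel exists).

Invalid (countermodel exists)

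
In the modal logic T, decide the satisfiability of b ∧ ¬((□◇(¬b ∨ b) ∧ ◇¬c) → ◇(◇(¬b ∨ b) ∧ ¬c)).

1. b ∧ ¬((□◇(¬b ∨ b) ∧ ◇¬c) → ◇(◇(¬b ∨ b) ∧ ¬c)), w0
2. b, w0
3. ¬((□◇(¬b ∨ b) ∧ ◇¬c) → ◇(◇(¬b ∨ b) ∧ ¬c)), w0
4. □◇(¬b ∨ b) ∧ ◇¬c, w0
5. ¬◇(◇(¬b ∨ b) ∧ ¬c), w0
6. □◇(¬b ∨ b), w0
7. ◇¬c, w0
8. ¬(◇(¬b ∨ b) ∧ ¬c), w0
9. ◇(¬b ∨ b), w0
10. c, w0
11. ¬c, w1
12. ¬(◇(¬b ∨ b) ∧ ¬c), w1
13. ◇(¬b ∨ b), w1
14. ¬◇(¬b ∨ b), w1
15. ¬(¬b ∨ b), w1
16. b, w1
17. ¬b, w1
Accessibility: w0Rw0, w0Rw1, w1Rw1
Branch closes: b and ¬b both at w1.
(One branch shown.) All branches close.

Unsatisfiable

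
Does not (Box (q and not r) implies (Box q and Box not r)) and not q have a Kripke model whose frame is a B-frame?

1. not (Box (q and not r) implies (Box q and Box not r)) and not q, w0
2. not (Box (q and not r) implies (Box q and Box not r)), w0   [and-rule on 1]
3. not q, w0   [and-rule on 1]
4. Box (q and not r), w0   [neg-implies-rule on 2]
5. not (Box q and Box not r), w0   [neg-implies-rule on 2]
6. q and not r, w0   [Box-rule on 4 via w0Rw0]
7. q, w0   [and-rule on 6]
8. not r, w0   [and-rule on 6]
Accessibility: w0Rw0
Branch closes: q and not q both at w0.
All branches of the tableau close; one closing branch shown above.

No, unsatisfiable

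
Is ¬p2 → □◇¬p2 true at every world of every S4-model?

Tableau for the negation ¬(¬p2 → □◇¬p2):
1. ¬(¬p2 → □◇¬p2), w0
2. ¬p2, w0
3. ¬□◇¬p2, w0
4. ¬◇¬p2, w1
5. p2, w1
Accessibility: w0Rw0, w0Rw1, w1Rw1
The negation has an open branch (countermodel exists).

Not valid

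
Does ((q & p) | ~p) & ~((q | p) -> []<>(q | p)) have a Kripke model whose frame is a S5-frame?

Unsatisfiable

1. ((q & p) | ~p) & ~((q | p) -> []<>(q | p)), 0
2. (q & p) | ~p, 0   [&-rule on 1]
3. ~((q | p) -> []<>(q | p)), 0   [&-rule on 1]
4. q | p, 0   [~->-rule on 3]
5. ~[]<>(q | p), 0   [~->-rule on 3]
6. q & p, 0   [|-rule on 2 (branches; this branch)]
7. q, 0   [&-rule on 6]
8. p, 0   [&-rule on 6]
9. ~<>(q | p), 1   [~[]-rule on 5: fresh world 1, 0R1]
10. ~(q | p), 0   [~<>-rule on 9 via 1R0]
11. ~q, 0   [~|-rule on 10]
12. ~p, 0   [~|-rule on 10]
Accessibility: 0R0, 0R1, 1R0, 1R1
Branch closes: q and ~q both at 0.
(One branch shown.) All branches close.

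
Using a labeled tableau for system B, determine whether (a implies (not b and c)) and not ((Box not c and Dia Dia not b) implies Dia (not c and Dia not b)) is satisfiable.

1. (a implies (not b and c)) and not ((Box not c and Dia Dia not b) implies Dia (not c and Dia not b)), 0
2. a implies (not b and c), 0
3. not ((Box not c and Dia Dia not b) implies Dia (not c and Dia not b)), 0
4. Box not c and Dia Dia not b, 0
5. not Dia (not c and Dia not b), 0
6. Box not c, 0
7. Dia Dia not b, 0
8. not (not c and Dia not b), 0
9. not c, 0
10. not a, 0
11. not Dia not b, 0
12. b, 0
13. Dia not b, 1
14. not (not c and Dia not b), 1
15. not c, 1
16. b, 1
17. not Dia not b, 1
18. not b, 2
19. b, 2
Accessibility: 0R0, 0R1, 1R0, 1R1, 1R2, 2R1, 2R2
Branch closes: b and not b both at 2.
All branches of the tableau close; one closing branch shown above.

Unsatisfiable (every branch closes)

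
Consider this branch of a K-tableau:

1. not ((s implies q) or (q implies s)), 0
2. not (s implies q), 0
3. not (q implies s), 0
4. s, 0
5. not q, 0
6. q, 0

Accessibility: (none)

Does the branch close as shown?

Yes, closed

Both q and not q appear at 0.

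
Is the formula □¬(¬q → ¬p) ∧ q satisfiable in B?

Unsatisfiable (every branch closes)

1. □¬(¬q → ¬p) ∧ q, 0
2. □¬(¬q → ¬p), 0   [∧-rule on 1]
3. q, 0   [∧-rule on 1]
4. ¬(¬q → ¬p), 0   [□-rule on 2 via 0R0]
5. ¬q, 0   [¬→-rule on 4]
6. p, 0   [¬→-rule on 4]
Accessibility: 0R0
Branch closes: q and ¬q both at 0.
Every branch closes; the branch above is one of them.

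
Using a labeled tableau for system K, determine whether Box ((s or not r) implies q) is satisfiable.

Satisfiable

1. Box ((s or not r) implies q), w0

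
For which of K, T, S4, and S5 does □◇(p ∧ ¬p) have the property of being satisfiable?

K-tableau for the formula:
1. □◇(p ∧ ¬p), u
Complete open branch: satisfiable in K.
T-tableau for the formula:
1. □◇(p ∧ ¬p), u
2. ◇(p ∧ ¬p), u   [□-rule on 1 via uRu]
3. p ∧ ¬p, v   [◇-rule on 2: fresh world v, uRv]
4. p, v   [∧-rule on 3]
5. ¬p, v   [∧-rule on 3]
Accessibility: uRu, uRv, vRv
Branch closes: p and ¬p both at v.
Every branch closes (one shown): unsatisfiable in T, hence also in S4, S5 (every S4/S5-frame is a T-frame).

K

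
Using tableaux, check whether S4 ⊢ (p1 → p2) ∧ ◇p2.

Tableau for the negation ¬((p1 → p2) ∧ ◇p2):
1. ¬((p1 → p2) ∧ ◇p2), u
2. ¬◇p2, u
3. ¬p2, u
Accessibility: uRu
The negation has an open branch (countermodel exists).

Not valid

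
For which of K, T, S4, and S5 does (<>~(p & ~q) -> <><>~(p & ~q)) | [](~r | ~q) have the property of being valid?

T, S4, S5

K-tableau for the negation ~((<>~(p & ~q) -> <><>~(p & ~q)) | [](~r | ~q)):
1. ~((<>~(p & ~q) -> <><>~(p & ~q)) | [](~r | ~q)), 0
2. ~(<>~(p & ~q) -> <><>~(p & ~q)), 0
3. ~[](~r | ~q), 0
4. <>~(p & ~q), 0
5. ~<><>~(p & ~q), 0
6. ~(~r | ~q), 1
7. r, 1
8. q, 1
9. ~<>~(p & ~q), 1
10. ~(p & ~q), 2
11. ~<>~(p & ~q), 2
12. q, 2
Accessibility: 0R1, 0R2
Complete open branch: countermodel on a K-frame, so not valid in K.
T-tableau for the negation ~((<>~(p & ~q) -> <><>~(p & ~q)) | [](~r | ~q)):
1. ~((<>~(p & ~q) -> <><>~(p & ~q)) | [](~r | ~q)), 0
2. ~(<>~(p & ~q) -> <><>~(p & ~q)), 0
3. ~[](~r | ~q), 0
4. <>~(p & ~q), 0
5. ~<><>~(p & ~q), 0
6. ~<>~(p & ~q), 0
7. p & ~q, 0
8. p, 0
9. ~q, 0
10. ~(~r | ~q), 1
11. r, 1
12. q, 1
13. ~<>~(p & ~q), 1
14. p & ~q, 1
15. p, 1
16. ~q, 1
Accessibility: 0R0, 0R1, 1R1
Branch closes: q and ~q both at 1.
Every branch closes (one shown): valid in T, hence also in S4, S5 (every theorem of T is a theorem of S4 and S5).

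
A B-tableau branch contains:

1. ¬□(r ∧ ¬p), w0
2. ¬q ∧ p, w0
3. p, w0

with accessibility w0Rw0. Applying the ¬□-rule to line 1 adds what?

a fresh world w1 with w0Rw1, and ¬(r ∧ ¬p) at w1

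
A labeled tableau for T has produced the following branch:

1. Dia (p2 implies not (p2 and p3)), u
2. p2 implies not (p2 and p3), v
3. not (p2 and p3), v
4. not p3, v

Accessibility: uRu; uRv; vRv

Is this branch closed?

Not closed

No world carries both an atom and its negation.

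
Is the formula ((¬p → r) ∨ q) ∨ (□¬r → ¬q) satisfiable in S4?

Yes, satisfiable

1. ((¬p → r) ∨ q) ∨ (□¬r → ¬q), w0
2. □¬r → ¬q, w0
3. ¬q, w0
Accessibility: w0Rw0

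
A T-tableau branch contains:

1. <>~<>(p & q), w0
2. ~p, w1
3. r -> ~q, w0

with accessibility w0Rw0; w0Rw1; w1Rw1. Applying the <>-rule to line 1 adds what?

a fresh world w2 with w0Rw2, and ~<>(p & q) at w2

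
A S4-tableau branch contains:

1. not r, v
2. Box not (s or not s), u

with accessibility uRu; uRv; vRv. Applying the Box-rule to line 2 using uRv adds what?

not (s or not s), v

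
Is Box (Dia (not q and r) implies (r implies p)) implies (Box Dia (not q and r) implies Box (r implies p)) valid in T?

Tableau for the negation not (Box (Dia (not q and r) implies (r implies p)) implies (Box Dia (not q and r) implies Box (r implies p))):
1. not (Box (Dia (not q and r) implies (r implies p)) implies (Box Dia (not q and r) implies Box (r implies p))), w0
2. Box (Dia (not q and r) implies (r implies p)), w0
3. not (Box Dia (not q and r) implies Box (r implies p)), w0
4. Box Dia (not q and r), w0
5. not Box (r implies p), w0
6. Dia (not q and r) implies (r implies p), w0
7. Dia (not q and r), w0
8. r implies p, w0
9. p, w0
10. not (r implies p), w1
11. r, w1
12. not p, w1
13. Dia (not q and r) implies (r implies p), w1
14. Dia (not q and r), w1
15. not Dia (not q and r), w1
16. not (not q and r), w1
17. q, w1
18. not q and r, w2
19. not q, w2
20. r, w2
21. Dia (not q and r) implies (r implies p), w2
22. Dia (not q and r), w2
23. r implies p, w2
24. p, w2
25. not q and r, w3
26. not q, w3
27. r, w3
28. not (not q and r), w3
29. not r, w3
Accessibility: w0Rw0, w0Rw1, w0Rw2, w1Rw1, w1Rw3, w2Rw2, w3Rw3
Branch closes: r and not r both at w3.
Every branch of the negation's tableau closes; the branch above is one of them.

Valid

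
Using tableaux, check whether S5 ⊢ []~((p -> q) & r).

Tableau for the negation ~[]~((p -> q) & r):
1. ~[]~((p -> q) & r), u
2. (p -> q) & r, v   [~[]-rule on 1: fresh world v, uRv]
3. p -> q, v   [&-rule on 2]
4. r, v   [&-rule on 2]
5. q, v   [->-rule on 3 (branches; this branch)]
Accessibility: uRu, uRv, vRu, vRv
The negation has an open branch (countermodel exists).

Not valid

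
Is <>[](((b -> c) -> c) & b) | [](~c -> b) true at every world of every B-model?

Invalid (countermodel exists)

Tableau for the negation ~(<>[](((b -> c) -> c) & b) | [](~c -> b)):
1. ~(<>[](((b -> c) -> c) & b) | [](~c -> b)), u
2. ~<>[](((b -> c) -> c) & b), u
3. ~[](~c -> b), u
4. ~[](((b -> c) -> c) & b), u
5. ~(~c -> b), v
6. ~c, v
7. ~b, v
8. ~[](((b -> c) -> c) & b), v
9. ~(((b -> c) -> c) & b), w
10. ~[](((b -> c) -> c) & b), w
11. ~b, w
12. ~(((b -> c) -> c) & b), x
13. ~b, x
14. ~(((b -> c) -> c) & b), y
15. ~b, y
Accessibility: uRu, uRv, uRw, vRu, vRv, vRx, wRu, wRw, wRy, xRv, xRx, yRw, yRy
The negation has an open branch (countermodel exists).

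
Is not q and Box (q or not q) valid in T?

Invalid (countermodel exists)

Tableau for the negation not (not q and Box (q or not q)):
1. not (not q and Box (q or not q)), w0
2. q, w0   [neg-and-rule on 1 (branches; this branch)]
Accessibility: w0Rw0
The negation has an open branch (countermodel exists).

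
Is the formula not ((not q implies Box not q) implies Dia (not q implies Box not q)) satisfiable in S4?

Unsatisfiable

1. not ((not q implies Box not q) implies Dia (not q implies Box not q)), u
2. not q implies Box not q, u
3. not Dia (not q implies Box not q), u
4. not (not q implies Box not q), u
5. not q, u
6. not Box not q, u
7. Box not q, u
8. q, v
9. not (not q implies Box not q), v
10. not q, v
11. not Box not q, v
Accessibility: uRu, uRv, vRv
Branch closes: q and not q both at v.
All branches of the tableau close; one closing branch shown above.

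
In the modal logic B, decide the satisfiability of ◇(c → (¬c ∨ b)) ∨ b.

Yes, satisfiable

1. ◇(c → (¬c ∨ b)) ∨ b, u
2. b, u
Accessibility: uRu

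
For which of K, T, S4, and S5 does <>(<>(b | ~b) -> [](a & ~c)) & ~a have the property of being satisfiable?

S4-tableau for the formula:
1. <>(<>(b | ~b) -> [](a & ~c)) & ~a, 0
2. <>(<>(b | ~b) -> [](a & ~c)), 0
3. ~a, 0
4. <>(b | ~b) -> [](a & ~c), 1
5. [](a & ~c), 1
6. a & ~c, 1
7. a, 1
8. ~c, 1
Accessibility: 0R0, 0R1, 1R1
Complete open branch: satisfiable in S4, hence also in K, T (this S4-model is also a K-model and a T-model).
S5-tableau for the formula:
1. <>(<>(b | ~b) -> [](a & ~c)) & ~a, 0
2. <>(<>(b | ~b) -> [](a & ~c)), 0
3. ~a, 0
4. <>(b | ~b) -> [](a & ~c), 1
5. [](a & ~c), 1
6. a & ~c, 0
7. a, 0
8. ~c, 0
Accessibility: 0R0, 0R1, 1R0, 1R1
Branch closes: a and ~a both at 0.
Every branch closes (one shown): unsatisfiable in S5.

K, T, S4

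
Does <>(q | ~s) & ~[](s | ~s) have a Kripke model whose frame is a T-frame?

Unsatisfiable (every branch closes)

1. <>(q | ~s) & ~[](s | ~s), u
2. <>(q | ~s), u
3. ~[](s | ~s), u
4. q | ~s, v
5. ~s, v
6. ~(s | ~s), w
7. ~s, w
8. s, w
Accessibility: uRu, uRv, uRw, vRv, wRw
Branch closes: s and ~s both at w.
Every branch closes; the branch above is one of them.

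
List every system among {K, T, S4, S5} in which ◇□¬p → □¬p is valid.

S4-tableau for the negation ¬(◇□¬p → □¬p):
1. ¬(◇□¬p → □¬p), u
2. ◇□¬p, u
3. ¬□¬p, u
4. □¬p, v
5. ¬p, v
6. p, w
Accessibility: uRu, uRv, uRw, vRv, wRw
Complete open branch: countermodel on an S4-frame, so not valid in S4, nor in K, T (the same frame is also a K-frame and a T-frame).
S5-tableau for the negation ¬(◇□¬p → □¬p):
1. ¬(◇□¬p → □¬p), u
2. ◇□¬p, u
3. ¬□¬p, u
4. □¬p, v
5. ¬p, u
6. ¬p, v
7. p, w
8. ¬p, w
Accessibility: uRu, uRv, uRw, vRu, vRv, vRw, wRu, wRv, wRw
Branch closes: p and ¬p both at w.
Every branch closes (one shown): valid in S5.

S5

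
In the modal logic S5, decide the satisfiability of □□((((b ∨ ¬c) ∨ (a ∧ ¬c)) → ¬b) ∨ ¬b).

1. □□((((b ∨ ¬c) ∨ (a ∧ ¬c)) → ¬b) ∨ ¬b), w0
2. □((((b ∨ ¬c) ∨ (a ∧ ¬c)) → ¬b) ∨ ¬b), w0
3. (((b ∨ ¬c) ∨ (a ∧ ¬c)) → ¬b) ∨ ¬b, w0
4. ¬b, w0
Accessibility: w0Rw0

Satisfiable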